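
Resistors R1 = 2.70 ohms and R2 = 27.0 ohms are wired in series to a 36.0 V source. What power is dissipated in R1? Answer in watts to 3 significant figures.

3.97 W

Since the resistors are in series they all carry the loop current I = V/R_total; the power in any one is I²R.
R_total = 2.70 + 27.0 = 29.70 Ω
I = V / R_total = 36.0 / 29.70 = 1.212 A
P_R1 = I² × R1 = (1.212)² × 2.70 = 3.967 W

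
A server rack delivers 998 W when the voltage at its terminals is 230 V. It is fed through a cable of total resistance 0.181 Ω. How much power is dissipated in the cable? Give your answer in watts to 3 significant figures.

3.41 W

The cable and load are in series, so the same current flows in both; the loss is I²R_line.
I = P / V = 998 / 230 = 4.339 A through the cable.
P_line = I² R_line = (4.339)² × 0.181 = 3.408 W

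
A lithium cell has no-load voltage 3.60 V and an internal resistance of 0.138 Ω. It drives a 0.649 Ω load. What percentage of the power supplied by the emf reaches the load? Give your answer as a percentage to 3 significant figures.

82.5 %

Efficiency is P_load / P_total. With a series r and R sharing the same I, P = I²R for each, so η = R/(R+r).
η = R / (R + r) = 0.649 / (0.649 + 0.138) = 0.8247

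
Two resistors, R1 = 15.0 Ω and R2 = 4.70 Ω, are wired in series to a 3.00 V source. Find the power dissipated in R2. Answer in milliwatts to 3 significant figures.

109 mW

Since the resistors are in series they all carry the loop current I = V/R_total; the power in any one is I²R.
R_total = 15.0 + 4.70 = 19.70 Ω
I = V / R_total = 3.00 / 19.70 = 0.1523 A
P_R2 = I² × R2 = (0.1523)² × 4.70 = 0.1090 W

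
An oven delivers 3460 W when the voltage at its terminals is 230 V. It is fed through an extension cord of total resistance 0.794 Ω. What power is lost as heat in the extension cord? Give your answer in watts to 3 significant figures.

180 W

The extension cord is a series resistance carrying the load current; its dissipation is I²R_line.
I = P / V = 3460 / 230 = 15.04 A through the extension cord.
P_line = I² R_line = (15.04)² × 0.794 = 179.7 W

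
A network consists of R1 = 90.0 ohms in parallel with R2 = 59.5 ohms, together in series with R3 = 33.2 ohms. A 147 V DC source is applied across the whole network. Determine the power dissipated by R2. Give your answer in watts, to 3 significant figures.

Reduce the parallel combination to a single R_p; the circuit then becomes R_p in series with the remaining resistor.
R_p = (90.0×59.5)/(90.0+59.5) = 35.82 Ω
R_total = R_p + 33.2 = 35.82 + 33.2 = 69.02 Ω
I = V / R_total = 147 / 69.02 = 2.130 A
Voltage across the parallel pair: V_p = I × R_p = 2.130 × 35.82 = 76.29 V
R2 sits across V_p; its power is V_p²/R.
P_R2 = (76.29)² / 59.5 = 97.82 W

97.8 W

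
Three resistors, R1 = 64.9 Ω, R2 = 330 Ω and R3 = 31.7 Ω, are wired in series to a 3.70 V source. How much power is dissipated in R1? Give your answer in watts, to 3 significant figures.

Every series element carries the same I. Get I from the total resistance, then P = I² × R1.
R_total = 64.9 + 330 + 31.7 = 426.6 Ω
I = V / R_total = 3.70 / 426.6 = 0.008673 A
P_R1 = I² × R1 = (0.008673)² × 64.9 = 0.004882 W

0.00488 W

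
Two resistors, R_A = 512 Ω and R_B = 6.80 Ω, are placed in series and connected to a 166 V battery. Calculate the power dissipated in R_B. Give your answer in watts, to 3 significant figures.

0.696 W

Every series element carries the same I. Get I from the total resistance, then P = I² × R_B.
R_total = 512 + 6.80 = 518.8 Ω
I = V / R_total = 166 / 518.8 = 0.3200 A
P_R_B = I² × R_B = (0.3200)² × 6.80 = 0.6962 W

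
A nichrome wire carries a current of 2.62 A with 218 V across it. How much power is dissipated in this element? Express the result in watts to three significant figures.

571 W

V and I are known directly — P = V I, no intermediate step needed.
P = 218 V × 2.620 A = 571.2 W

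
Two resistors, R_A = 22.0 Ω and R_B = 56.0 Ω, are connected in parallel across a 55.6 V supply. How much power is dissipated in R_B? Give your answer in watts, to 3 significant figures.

The supply voltage appears across each parallel branch — just use P = V²/R_B.
P_R_B = V² / R_B = (55.6)² / 56.0 Ω = 55.20 W

55.2 W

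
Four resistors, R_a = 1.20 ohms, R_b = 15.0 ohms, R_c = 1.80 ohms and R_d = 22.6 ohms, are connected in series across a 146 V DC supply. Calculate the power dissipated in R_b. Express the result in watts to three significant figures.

194 W

Since the resistors are in series they all carry the loop current I = V/R_total; the power in any one is I²R.
R_total = 1.20 + 15.0 + 1.80 + 22.6 = 40.60 Ω
I = V / R_total = 146 / 40.60 = 3.596 A
P_R_b = I² × R_b = (3.596)² × 15.0 = 194.0 W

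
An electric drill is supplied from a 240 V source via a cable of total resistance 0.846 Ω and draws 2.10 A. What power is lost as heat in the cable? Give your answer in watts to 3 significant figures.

Line loss is just I²R for the cable — we know both I and R_line directly.
The cable carries the full 2.10 A.
P_line = I² R_line = (2.100)² × 0.846 = 3.731 W

3.73 W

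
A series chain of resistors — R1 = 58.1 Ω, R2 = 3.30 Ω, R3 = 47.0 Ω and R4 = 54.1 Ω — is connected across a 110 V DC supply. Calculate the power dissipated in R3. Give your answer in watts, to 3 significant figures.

Series elements share the same current, so find I first, then use P = I²R.
R_total = 58.1 + 3.30 + 47.0 + 54.1 = 162.5 Ω
I = V / R_total = 110 / 162.5 = 0.6769 A
P_R3 = I² × R3 = (0.6769)² × 47.0 = 21.54 W

21.5 W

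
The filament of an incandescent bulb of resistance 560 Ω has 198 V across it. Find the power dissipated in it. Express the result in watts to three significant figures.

With V across and R both known, P = V²/R gives the dissipation directly.
P = (198 V)² / 560 Ω = 70.01 W

70.0 W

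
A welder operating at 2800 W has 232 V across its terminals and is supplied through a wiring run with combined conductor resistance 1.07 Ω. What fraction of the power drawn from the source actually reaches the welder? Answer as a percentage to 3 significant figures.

94.7 %

I = P / V = 2800 / 232 = 12.07 A through the wiring run.
P_line = I² R_line = (12.07)² × 1.07 = 155.9 W
P_source = P_load + P_line = 2800 + 155.9 = 2956 W
η = P_load / P_source = 2800 / 2956 = 0.9473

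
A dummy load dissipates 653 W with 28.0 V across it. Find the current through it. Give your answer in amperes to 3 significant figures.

23.3 A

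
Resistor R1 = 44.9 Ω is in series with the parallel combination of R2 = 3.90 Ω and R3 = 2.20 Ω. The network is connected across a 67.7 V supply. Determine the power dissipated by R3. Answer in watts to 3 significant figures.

1.92 W

Reduce the parallel pair to R_p first; the network is then a simple series string.
R_p = (3.90×2.20)/(3.90+2.20) = 1.407 Ω
R_total = 44.9 + 1.407 = 46.31 Ω
I = V / R_total = 67.7 / 46.31 = 1.462 A
Voltage across the parallel pair: V_p = I × R_p = 1.462 × 1.407 = 2.056 V
R3 is across V_p, so use P = V²/R for that branch.
P_R3 = (2.056)² / 2.20 = 1.922 W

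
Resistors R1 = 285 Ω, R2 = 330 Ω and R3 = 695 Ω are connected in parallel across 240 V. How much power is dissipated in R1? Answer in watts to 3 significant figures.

The supply voltage appears across each parallel branch — just use P = V²/R1.
P_R1 = V² / R1 = (240)² / 285 Ω = 202.1 W

202 W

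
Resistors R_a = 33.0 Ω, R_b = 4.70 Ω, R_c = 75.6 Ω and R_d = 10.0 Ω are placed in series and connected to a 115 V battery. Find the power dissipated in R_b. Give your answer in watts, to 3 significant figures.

Since the resistors are in series they all carry the loop current I = V/R_total; the power in any one is I²R.
R_total = 33.0 + 4.70 + 75.6 + 10.0 = 123.3 Ω
I = V / R_total = 115 / 123.3 = 0.9327 A
P_R_b = I² × R_b = (0.9327)² × 4.70 = 4.089 W

4.09 W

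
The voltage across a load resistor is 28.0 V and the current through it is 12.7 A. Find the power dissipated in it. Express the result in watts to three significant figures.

V and I are known directly — P = V I, no intermediate step needed.
P = 28.0 V × 12.70 A = 355.6 W

356 W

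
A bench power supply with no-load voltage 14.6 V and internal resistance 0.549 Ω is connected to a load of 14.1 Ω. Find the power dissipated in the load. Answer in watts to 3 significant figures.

14.0 W

The internal resistance and the load are in series, so the same I flows through both; get I from ε/(r+R), then I²R for the load.
I = ε / (r + R) = 14.6 / (0.549 + 14.1) = 0.9967 A
P_load = I² R = (0.9967)² × 14.1 = 14.01 W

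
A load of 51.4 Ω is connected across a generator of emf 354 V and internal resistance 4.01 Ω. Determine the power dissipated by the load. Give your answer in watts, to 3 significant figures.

Load and internal resistance form a series loop — compute the loop current, then the load power via I²R.
I = ε / (r + R) = 354 / (4.01 + 51.4) = 6.389 A
P_load = I² R = (6.389)² × 51.4 = 2098 W

2100 W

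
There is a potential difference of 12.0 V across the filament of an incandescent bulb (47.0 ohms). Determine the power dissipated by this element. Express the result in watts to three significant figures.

V and R are stated; P = V²/R avoids computing the current.
P = (12.0 V)² / 47.0 Ω = 3.064 W

3.06 W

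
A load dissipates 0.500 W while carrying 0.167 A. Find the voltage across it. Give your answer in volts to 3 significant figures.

Rearranging the power relation for the two known quantities gives V = P / I.
V = 0.500 / 0.1670 = 2.994 V

2.99 V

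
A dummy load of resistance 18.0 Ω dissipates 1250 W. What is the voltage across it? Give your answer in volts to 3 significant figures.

150 V

Inverting the appropriate power form: V = √(P R).
V = √(1250 × 18.0) = 150.0 V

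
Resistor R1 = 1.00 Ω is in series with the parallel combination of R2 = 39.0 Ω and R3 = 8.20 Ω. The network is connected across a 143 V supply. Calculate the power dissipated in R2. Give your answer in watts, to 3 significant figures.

First combine the parallel branches into one equivalent R_p, then R1 + R_p is a series pair.
R_p = (39.0×8.20)/(39.0+8.20) = 6.775 Ω
R_total = 1.00 + 6.775 = 7.775 Ω
I = V / R_total = 143 / 7.775 = 18.39 A
Voltage across the parallel pair: V_p = I × R_p = 18.39 × 6.775 = 124.6 V
With V_p across R2, its power is V_p²/R2.
P_R2 = (124.6)² / 39.0 = 398.1 W

398 W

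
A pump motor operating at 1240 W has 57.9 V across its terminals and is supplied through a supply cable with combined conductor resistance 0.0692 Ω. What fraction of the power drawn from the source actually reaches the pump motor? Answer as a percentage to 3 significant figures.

97.5 %

I = P / V = 1240 / 57.9 = 21.42 A through the supply cable.
P_line = I² R_line = (21.42)² × 0.0692 = 31.74 W
P_source = P_load + P_line = 1240 + 31.74 = 1272 W
η = P_load / P_source = 1240 / 1272 = 0.9750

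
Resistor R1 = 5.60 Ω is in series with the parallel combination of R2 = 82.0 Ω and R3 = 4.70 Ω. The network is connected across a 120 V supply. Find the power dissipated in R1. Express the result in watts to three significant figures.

Reduce the parallel pair to R_p first; the network is then a simple series string.
R_p = (82.0×4.70)/(82.0+4.70) = 4.445 Ω
R_total = 5.60 + 4.445 = 10.05 Ω
I = V / R_total = 120 / 10.05 = 11.95 A
R1 is in the main series path, so its power is I²R1.
P_R1 = (11.95)² × 5.60 = 799.2 W

799 W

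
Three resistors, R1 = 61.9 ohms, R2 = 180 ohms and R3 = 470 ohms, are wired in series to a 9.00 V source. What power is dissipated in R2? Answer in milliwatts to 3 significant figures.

Series elements share the same current, so find I first, then use P = I²R.
R_total = 61.9 + 180 + 470 = 711.9 Ω
I = V / R_total = 9.00 / 711.9 = 0.01264 A
P_R2 = I² × R2 = (0.01264)² × 180 = 0.02877 W

28.8 mW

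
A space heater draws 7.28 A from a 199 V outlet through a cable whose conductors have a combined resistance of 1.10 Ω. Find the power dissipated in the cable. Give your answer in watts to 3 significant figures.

58.3 W

The cable is a series resistance carrying the load current; its dissipation is I²R_line.
The cable carries the full 7.28 A.
P_line = I² R_line = (7.280)² × 1.10 = 58.30 W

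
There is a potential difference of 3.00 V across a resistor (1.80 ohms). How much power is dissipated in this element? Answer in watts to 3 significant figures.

5.00 W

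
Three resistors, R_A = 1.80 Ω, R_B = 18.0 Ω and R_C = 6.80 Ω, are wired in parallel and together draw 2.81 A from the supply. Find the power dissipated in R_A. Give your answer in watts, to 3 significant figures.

Only the total current is stated, so first find the parallel equivalent to get the voltage across the combination.
1/R_eq = 1/1.80 + 1/18.0 + 1/6.80 ⇒ R_eq = 1.319 Ω
V = I_total × R_eq = 2.810 × 1.319 = 3.706 V
P_R_A = V² / R_A = (3.706)² / 1.80 = 7.631 W

7.63 W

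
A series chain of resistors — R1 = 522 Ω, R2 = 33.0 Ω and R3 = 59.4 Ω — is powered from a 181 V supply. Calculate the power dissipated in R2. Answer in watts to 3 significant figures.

Every series element carries the same I. Get I from the total resistance, then P = I² × R2.
R_total = 522 + 33.0 + 59.4 = 614.4 Ω
I = V / R_total = 181 / 614.4 = 0.2946 A
P_R2 = I² × R2 = (0.2946)² × 33.0 = 2.864 W

2.86 W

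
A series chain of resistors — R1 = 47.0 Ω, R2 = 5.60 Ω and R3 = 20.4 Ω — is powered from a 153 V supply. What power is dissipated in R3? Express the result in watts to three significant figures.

In a series string the same current flows through every resistor — find that current, then P = I²R for the one we want.
R_total = 47.0 + 5.60 + 20.4 = 73.00 Ω
I = V / R_total = 153 / 73.00 = 2.096 A
P_R3 = I² × R3 = (2.096)² × 20.4 = 89.61 W

89.6 W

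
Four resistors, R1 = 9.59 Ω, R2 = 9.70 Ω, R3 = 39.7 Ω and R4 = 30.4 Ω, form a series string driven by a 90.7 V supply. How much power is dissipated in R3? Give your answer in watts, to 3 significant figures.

40.9 W

Every series element carries the same I. Get I from the total resistance, then P = I² × R3.
R_total = 9.59 + 9.70 + 39.7 + 30.4 = 89.39 Ω
I = V / R_total = 90.7 / 89.39 = 1.015 A
P_R3 = I² × R3 = (1.015)² × 39.7 = 40.87 W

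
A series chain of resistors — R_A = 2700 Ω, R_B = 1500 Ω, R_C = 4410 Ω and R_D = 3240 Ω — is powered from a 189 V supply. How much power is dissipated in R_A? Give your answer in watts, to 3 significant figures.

Every series element carries the same I. Get I from the total resistance, then P = I² × R_A.
R_total = 2700 + 1500 + 4410 + 3240 = 11850 Ω
I = V / R_total = 189 / 11850 = 0.01595 A
P_R_A = I² × R_A = (0.01595)² × 2700 = 0.6868 W

0.687 W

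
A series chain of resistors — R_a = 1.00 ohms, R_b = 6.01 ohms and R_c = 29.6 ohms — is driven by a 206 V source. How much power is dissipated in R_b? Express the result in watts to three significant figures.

190 W

Every series element carries the same I. Get I from the total resistance, then P = I² × R_b.
R_total = 1.00 + 6.01 + 29.6 = 36.61 Ω
I = V / R_total = 206 / 36.61 = 5.627 A
P_R_b = I² × R_b = (5.627)² × 6.01 = 190.3 W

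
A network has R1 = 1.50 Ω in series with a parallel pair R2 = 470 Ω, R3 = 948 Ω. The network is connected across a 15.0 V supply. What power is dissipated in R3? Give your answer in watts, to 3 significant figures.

Replace R2 and R3 with their parallel equivalent so the circuit becomes R1 in series with R_p.
R_p = (470×948)/(470+948) = 314.2 Ω
R_total = 1.50 + 314.2 = 315.7 Ω
I = V / R_total = 15.0 / 315.7 = 0.04751 A
Voltage across the parallel pair: V_p = I × R_p = 0.04751 × 314.2 = 14.93 V
R3 sees V_p directly, so P = V_p² / R3.
P_R3 = (14.93)² / 948 = 0.2351 W

0.235 W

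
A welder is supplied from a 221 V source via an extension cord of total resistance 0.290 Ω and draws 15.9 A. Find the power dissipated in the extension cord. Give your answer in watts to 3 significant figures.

Line loss is just I²R for the cable — we know both I and R_line directly.
The extension cord carries the full 15.9 A.
P_line = I² R_line = (15.90)² × 0.290 = 73.31 W

73.3 W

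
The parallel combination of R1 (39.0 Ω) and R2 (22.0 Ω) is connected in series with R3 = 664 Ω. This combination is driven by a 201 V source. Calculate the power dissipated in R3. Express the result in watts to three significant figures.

58.3 W

Combine R1 and R2 into their parallel equivalent first, reducing the network to two series resistors.
R_p = (39.0×22.0)/(39.0+22.0) = 14.07 Ω
R_total = R_p + 664 = 14.07 + 664 = 678.1 Ω
I = V / R_total = 201 / 678.1 = 0.2964 A
R3 carries the full series current, so P = I²R.
P_R3 = (0.2964)² × 664 = 58.35 W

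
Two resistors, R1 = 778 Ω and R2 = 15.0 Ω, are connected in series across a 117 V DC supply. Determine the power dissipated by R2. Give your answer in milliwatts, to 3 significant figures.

327 mW

Since the resistors are in series they all carry the loop current I = V/R_total; the power in any one is I²R.
R_total = 778 + 15.0 = 793.0 Ω
I = V / R_total = 117 / 793.0 = 0.1475 A
P_R2 = I² × R2 = (0.1475)² × 15.0 = 0.3265 W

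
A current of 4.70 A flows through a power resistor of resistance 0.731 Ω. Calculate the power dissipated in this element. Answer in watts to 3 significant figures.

Current and resistance are given, so P = I²R is the direct form.
P = (4.700 A)² × 0.731 Ω = 16.15 W

16.1 W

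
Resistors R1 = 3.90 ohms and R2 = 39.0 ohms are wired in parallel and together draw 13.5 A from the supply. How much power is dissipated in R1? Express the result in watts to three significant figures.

587 W

Parallel branches share V, not I — compute V via R_eq, then use V²/R for the target branch.
1/R_eq = 1/3.90 + 1/39.0 ⇒ R_eq = 3.545 Ω
V = I_total × R_eq = 13.50 × 3.545 = 47.86 V
P_R1 = V² / R1 = (47.86)² / 3.90 = 587.4 W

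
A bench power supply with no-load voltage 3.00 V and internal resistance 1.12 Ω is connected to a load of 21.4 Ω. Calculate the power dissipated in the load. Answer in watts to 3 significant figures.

Load and internal resistance form a series loop — compute the loop current, then the load power via I²R.
I = ε / (r + R) = 3.00 / (1.12 + 21.4) = 0.1332 A
P_load = I² R = (0.1332)² × 21.4 = 0.3798 W

0.380 W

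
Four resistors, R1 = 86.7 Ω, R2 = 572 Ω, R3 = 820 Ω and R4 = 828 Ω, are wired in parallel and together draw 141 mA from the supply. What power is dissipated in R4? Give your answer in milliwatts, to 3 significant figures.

97.3 mW

We need the common branch voltage; get it from I_total × R_eq, then P = V²/R for the branch.
1/R_eq = 1/86.7 + 1/572 + 1/820 + 1/828 ⇒ R_eq = 63.66 Ω
V = I_total × R_eq = 0.1410 × 63.66 = 8.975 V
P_R4 = V² / R4 = (8.975)² / 828 = 0.09729 W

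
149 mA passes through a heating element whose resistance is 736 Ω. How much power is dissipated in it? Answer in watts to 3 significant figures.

16.3 W

Current and resistance are given, so P = I²R is the direct form.
P = (0.1490 A)² × 736 Ω = 16.34 W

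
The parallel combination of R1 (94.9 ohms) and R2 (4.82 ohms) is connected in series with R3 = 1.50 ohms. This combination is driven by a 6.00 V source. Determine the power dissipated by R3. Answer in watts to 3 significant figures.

1.46 W

Collapse the R1‖R2 pair into one equivalent R_p; then R_p and R3 form a series string.
R_p = (94.9×4.82)/(94.9+4.82) = 4.587 Ω
R_total = R_p + 1.50 = 4.587 + 1.50 = 6.087 Ω
I = V / R_total = 6.00 / 6.087 = 0.9857 A
R3 is the series element, so its power is I²R.
P_R3 = (0.9857)² × 1.50 = 1.457 W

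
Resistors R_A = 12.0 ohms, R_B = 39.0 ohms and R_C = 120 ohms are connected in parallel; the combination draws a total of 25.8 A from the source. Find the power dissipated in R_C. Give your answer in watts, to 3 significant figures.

We need the common branch voltage; get it from I_total × R_eq, then P = V²/R for the branch.
1/R_eq = 1/12.0 + 1/39.0 + 1/120 ⇒ R_eq = 8.525 Ω
V = I_total × R_eq = 25.80 × 8.525 = 219.9 V
P_R_C = V² / R_C = (219.9)² / 120 = 403.1 W

403 W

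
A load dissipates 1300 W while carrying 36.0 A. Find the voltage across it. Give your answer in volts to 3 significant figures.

The two known quantities fix the third via V = P / I.
V = 1300 / 36.00 = 36.11 V

36.1 V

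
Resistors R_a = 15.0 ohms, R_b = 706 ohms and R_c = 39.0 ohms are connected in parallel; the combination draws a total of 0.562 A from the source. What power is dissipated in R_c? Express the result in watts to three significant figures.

We need the common branch voltage; get it from I_total × R_eq, then P = V²/R for the branch.
1/R_eq = 1/15.0 + 1/706 + 1/39.0 ⇒ R_eq = 10.67 Ω
V = I_total × R_eq = 0.5620 × 10.67 = 5.996 V
P_R_c = V² / R_c = (5.996)² / 39.0 = 0.9219 W

0.922 W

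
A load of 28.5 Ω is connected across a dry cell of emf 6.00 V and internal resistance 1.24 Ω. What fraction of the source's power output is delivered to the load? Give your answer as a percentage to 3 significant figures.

η = P_load/(P_load+P_int) = I²R/(I²R+I²r) = R/(R+r) — the I² cancels for series elements.
η = R / (R + r) = 28.5 / (28.5 + 1.24) = 0.9583

95.8 %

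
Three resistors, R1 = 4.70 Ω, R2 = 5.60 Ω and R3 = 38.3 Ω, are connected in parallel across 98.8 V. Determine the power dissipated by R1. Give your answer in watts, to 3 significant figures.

2080 W

Every branch has 98.8 V across it, so for R1 the power is simply V²/R.
P_R1 = V² / R1 = (98.8)² / 4.70 Ω = 2077 W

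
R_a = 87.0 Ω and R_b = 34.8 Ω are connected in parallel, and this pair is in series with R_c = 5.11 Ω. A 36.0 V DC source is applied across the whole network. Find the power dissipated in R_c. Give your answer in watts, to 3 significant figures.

First find R_p for the parallel pair, then treat R_p + R_c as a series loop.
R_p = (87.0×34.8)/(87.0+34.8) = 24.86 Ω
R_total = R_p + 5.11 = 24.86 + 5.11 = 29.97 Ω
I = V / R_total = 36.0 / 29.97 = 1.201 A
R_c carries the full series current, so P = I²R.
P_R_c = (1.201)² × 5.11 = 7.375 W

7.37 W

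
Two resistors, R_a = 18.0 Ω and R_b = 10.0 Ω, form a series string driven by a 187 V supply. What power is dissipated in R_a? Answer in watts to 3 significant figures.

Since the resistors are in series they all carry the loop current I = V/R_total; the power in any one is I²R.
R_total = 18.0 + 10.0 = 28.00 Ω
I = V / R_total = 187 / 28.00 = 6.679 A
P_R_a = I² × R_a = (6.679)² × 18.0 = 802.9 W

803 W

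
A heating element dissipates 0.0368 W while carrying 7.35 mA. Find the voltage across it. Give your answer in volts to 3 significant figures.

5.01 V

Inverting the appropriate power form: V = P / I.
V = 0.0368 / 0.007350 = 5.007 V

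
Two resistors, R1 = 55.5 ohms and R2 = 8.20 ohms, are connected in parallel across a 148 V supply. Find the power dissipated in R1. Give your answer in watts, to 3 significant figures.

395 W

Parallel branches share the same voltage; P = V²/R gives the branch power in one step.
P_R1 = V² / R1 = (148)² / 55.5 Ω = 394.7 W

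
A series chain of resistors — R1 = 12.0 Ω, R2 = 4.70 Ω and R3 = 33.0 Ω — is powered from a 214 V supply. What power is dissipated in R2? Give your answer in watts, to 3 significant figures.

87.1 W

Series elements share the same current, so find I first, then use P = I²R.
R_total = 12.0 + 4.70 + 33.0 = 49.70 Ω
I = V / R_total = 214 / 49.70 = 4.306 A
P_R2 = I² × R2 = (4.306)² × 4.70 = 87.14 W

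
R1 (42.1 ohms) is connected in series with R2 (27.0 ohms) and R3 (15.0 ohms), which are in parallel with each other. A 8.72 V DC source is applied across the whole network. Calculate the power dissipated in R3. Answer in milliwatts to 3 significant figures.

176 mW

Collapse R2‖R3 to a single equivalent, reducing the network to two series elements.
R_p = (27.0×15.0)/(27.0+15.0) = 9.643 Ω
R_total = 42.1 + 9.643 = 51.74 Ω
I = V / R_total = 8.72 / 51.74 = 0.1685 A
Voltage across the parallel pair: V_p = I × R_p = 0.1685 × 9.643 = 1.625 V
R3 is across V_p, so use P = V²/R for that branch.
P_R3 = (1.625)² / 15.0 = 0.1761 W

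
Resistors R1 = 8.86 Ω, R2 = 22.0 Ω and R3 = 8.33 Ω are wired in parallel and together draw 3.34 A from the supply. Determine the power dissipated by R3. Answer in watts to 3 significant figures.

Parallel branches share V, not I — compute V via R_eq, then use V²/R for the target branch.
1/R_eq = 1/8.86 + 1/22.0 + 1/8.33 ⇒ R_eq = 3.592 Ω
V = I_total × R_eq = 3.340 × 3.592 = 12.00 V
P_R3 = V² / R3 = (12.00)² / 8.33 = 17.28 W

17.3 W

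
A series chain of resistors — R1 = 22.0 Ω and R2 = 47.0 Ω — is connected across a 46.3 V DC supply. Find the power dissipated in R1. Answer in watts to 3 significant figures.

Since the resistors are in series they all carry the loop current I = V/R_total; the power in any one is I²R.
R_total = 22.0 + 47.0 = 69.00 Ω
I = V / R_total = 46.3 / 69.00 = 0.6710 A
P_R1 = I² × R1 = (0.6710)² × 22.0 = 9.906 W

9.91 W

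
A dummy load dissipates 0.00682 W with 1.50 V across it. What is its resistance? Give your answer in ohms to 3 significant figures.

Inverting the appropriate power form: R = V² / P.
R = (1.50)² / 0.00682 = 329.9 Ω

330 Ω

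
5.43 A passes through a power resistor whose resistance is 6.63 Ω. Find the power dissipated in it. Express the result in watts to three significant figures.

195 W

The current through and the resistance of the element are both given; use P = I²R.
P = (5.430 A)² × 6.63 Ω = 195.5 W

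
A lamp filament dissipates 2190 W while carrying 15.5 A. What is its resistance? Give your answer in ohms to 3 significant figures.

9.12 Ω

From P = V I = I²R = V²/R, with the two given quantities we get R = P / I².
R = 2190 / (15.50)² = 9.116 Ω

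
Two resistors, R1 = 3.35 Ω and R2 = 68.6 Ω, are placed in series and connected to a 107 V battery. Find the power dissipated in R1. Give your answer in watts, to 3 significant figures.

The current is common to all series resistors; compute it, then apply P = I²R for the target.
R_total = 3.35 + 68.6 = 71.95 Ω
I = V / R_total = 107 / 71.95 = 1.487 A
P_R1 = I² × R1 = (1.487)² × 3.35 = 7.409 W

7.41 W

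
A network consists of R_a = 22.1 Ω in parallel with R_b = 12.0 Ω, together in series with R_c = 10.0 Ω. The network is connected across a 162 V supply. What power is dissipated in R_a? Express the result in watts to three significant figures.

227 W

First find R_p for the parallel pair, then treat R_p + R_c as a series loop.
R_p = (22.1×12.0)/(22.1+12.0) = 7.777 Ω
R_total = R_p + 10.0 = 7.777 + 10.0 = 17.78 Ω
I = V / R_total = 162 / 17.78 = 9.113 A
Voltage across the parallel pair: V_p = I × R_p = 9.113 × 7.777 = 70.87 V
R_a sits across V_p; its power is V_p²/R.
P_R_a = (70.87)² / 22.1 = 227.3 W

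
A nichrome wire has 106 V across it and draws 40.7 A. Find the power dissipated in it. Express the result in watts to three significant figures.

4310 W

Both the voltage across and the current through the element are known, so P = V I applies directly.
P = 106 V × 40.70 A = 4314 W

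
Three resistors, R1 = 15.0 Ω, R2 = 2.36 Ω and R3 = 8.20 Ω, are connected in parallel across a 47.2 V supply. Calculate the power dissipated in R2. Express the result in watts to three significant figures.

944 W

R2 sits directly across the source, so P = V²/R with V = 47.2 V.
P_R2 = V² / R2 = (47.2)² / 2.36 Ω = 944.0 W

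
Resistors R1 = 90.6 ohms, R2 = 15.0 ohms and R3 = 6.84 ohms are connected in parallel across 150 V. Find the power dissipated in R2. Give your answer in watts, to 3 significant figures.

1500 W

Every branch has 150 V across it, so for R2 the power is simply V²/R.
P_R2 = V² / R2 = (150)² / 15.0 Ω = 1500 W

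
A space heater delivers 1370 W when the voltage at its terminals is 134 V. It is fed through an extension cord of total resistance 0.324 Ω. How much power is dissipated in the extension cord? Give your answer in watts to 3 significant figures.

The extension cord and load are in series, so the same current flows in both; the loss is I²R_line.
I = P / V = 1370 / 134 = 10.22 A through the extension cord.
P_line = I² R_line = (10.22)² × 0.324 = 33.87 W

33.9 W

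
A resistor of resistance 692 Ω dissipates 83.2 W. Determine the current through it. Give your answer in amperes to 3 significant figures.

Rearranging the power relation for the two known quantities gives I = √(P / R).
I = √(83.2 / 692) = 0.3467 A

0.347 A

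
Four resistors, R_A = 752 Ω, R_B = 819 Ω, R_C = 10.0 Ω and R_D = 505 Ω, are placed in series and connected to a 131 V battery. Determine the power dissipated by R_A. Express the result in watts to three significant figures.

2.97 W

Series elements share the same current, so find I first, then use P = I²R.
R_total = 752 + 819 + 10.0 + 505 = 2086 Ω
I = V / R_total = 131 / 2086 = 0.06280 A
P_R_A = I² × R_A = (0.06280)² × 752 = 2.966 W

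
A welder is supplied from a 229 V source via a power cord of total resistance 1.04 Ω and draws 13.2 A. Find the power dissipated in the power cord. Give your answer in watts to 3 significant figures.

181 W

The power cord and load are in series, so the same current flows in both; the loss is I²R_line.
The power cord carries the full 13.2 A.
P_line = I² R_line = (13.20)² × 1.04 = 181.2 W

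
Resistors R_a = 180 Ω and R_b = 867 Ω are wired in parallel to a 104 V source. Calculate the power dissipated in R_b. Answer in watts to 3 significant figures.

R_b sits directly across the source, so P = V²/R with V = 104 V.
P_R_b = V² / R_b = (104)² / 867 Ω = 12.48 W

12.5 W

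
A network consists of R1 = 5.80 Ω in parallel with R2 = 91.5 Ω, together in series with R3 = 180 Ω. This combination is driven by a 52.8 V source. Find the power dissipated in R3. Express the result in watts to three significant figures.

Reduce the parallel combination to a single R_p; the circuit then becomes R_p in series with the remaining resistor.
R_p = (5.80×91.5)/(5.80+91.5) = 5.454 Ω
R_total = R_p + 180 = 5.454 + 180 = 185.5 Ω
I = V / R_total = 52.8 / 185.5 = 0.2847 A
All the supply current flows through R3; use P = I²R3.
P_R3 = (0.2847)² × 180 = 14.59 W

14.6 W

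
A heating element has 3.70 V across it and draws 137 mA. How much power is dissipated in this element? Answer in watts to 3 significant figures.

0.507 W

Since both terminal voltage and current are stated, P = V I gives the power in one step.
P = 3.70 V × 0.1370 A = 0.5069 W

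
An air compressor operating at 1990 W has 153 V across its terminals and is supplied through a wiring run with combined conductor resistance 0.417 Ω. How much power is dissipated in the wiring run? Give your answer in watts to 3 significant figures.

70.5 W

Only the current and the line resistance are needed for the I²R loss.
I = P / V = 1990 / 153 = 13.01 A through the wiring run.
P_line = I² R_line = (13.01)² × 0.417 = 70.54 W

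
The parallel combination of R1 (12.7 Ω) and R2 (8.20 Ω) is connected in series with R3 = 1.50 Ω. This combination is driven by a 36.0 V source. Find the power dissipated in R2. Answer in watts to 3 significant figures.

First find R_p for the parallel pair, then treat R_p + R3 as a series loop.
R_p = (12.7×8.20)/(12.7+8.20) = 4.983 Ω
R_total = R_p + 1.50 = 4.983 + 1.50 = 6.483 Ω
I = V / R_total = 36.0 / 6.483 = 5.553 A
Voltage across the parallel pair: V_p = I × R_p = 5.553 × 4.983 = 27.67 V
R2 sits across V_p; its power is V_p²/R.
P_R2 = (27.67)² / 8.20 = 93.37 W

93.4 W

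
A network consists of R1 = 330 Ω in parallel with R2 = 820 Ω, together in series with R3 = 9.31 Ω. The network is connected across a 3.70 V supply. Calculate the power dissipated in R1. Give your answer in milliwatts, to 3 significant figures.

38.4 mW

Reduce the parallel combination to a single R_p; the circuit then becomes R_p in series with the remaining resistor.
R_p = (330×820)/(330+820) = 235.3 Ω
R_total = R_p + 9.31 = 235.3 + 9.31 = 244.6 Ω
I = V / R_total = 3.70 / 244.6 = 0.01513 A
Voltage across the parallel pair: V_p = I × R_p = 0.01513 × 235.3 = 3.559 V
R1 has V_p across it, so P = V_p²/R1.
P_R1 = (3.559)² / 330 = 0.03839 W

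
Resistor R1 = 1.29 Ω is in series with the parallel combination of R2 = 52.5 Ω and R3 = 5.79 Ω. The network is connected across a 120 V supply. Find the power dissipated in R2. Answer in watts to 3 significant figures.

First combine the parallel branches into one equivalent R_p, then R1 + R_p is a series pair.
R_p = (52.5×5.79)/(52.5+5.79) = 5.215 Ω
R_total = 1.29 + 5.215 = 6.505 Ω
I = V / R_total = 120 / 6.505 = 18.45 A
Voltage across the parallel pair: V_p = I × R_p = 18.45 × 5.215 = 96.20 V
With V_p across R2, its power is V_p²/R2.
P_R2 = (96.20)² / 52.5 = 176.3 W

176 W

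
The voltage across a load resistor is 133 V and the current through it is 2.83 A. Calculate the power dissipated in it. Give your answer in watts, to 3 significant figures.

With V and I both given, power follows immediately from P = V I.
P = 133 V × 2.830 A = 376.4 W

376 W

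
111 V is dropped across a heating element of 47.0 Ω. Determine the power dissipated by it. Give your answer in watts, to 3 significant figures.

262 W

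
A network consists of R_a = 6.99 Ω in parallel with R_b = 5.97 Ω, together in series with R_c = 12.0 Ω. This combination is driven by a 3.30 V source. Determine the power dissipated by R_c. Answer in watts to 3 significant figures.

Reduce the parallel combination to a single R_p; the circuit then becomes R_p in series with the remaining resistor.
R_p = (6.99×5.97)/(6.99+5.97) = 3.220 Ω
R_total = R_p + 12.0 = 3.220 + 12.0 = 15.22 Ω
I = V / R_total = 3.30 / 15.22 = 0.2168 A
R_c is the series element, so its power is I²R.
P_R_c = (0.2168)² × 12.0 = 0.5641 W

0.564 W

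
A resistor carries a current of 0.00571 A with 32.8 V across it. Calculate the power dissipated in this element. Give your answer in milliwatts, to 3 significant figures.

Since both terminal voltage and current are stated, P = V I gives the power in one step.
P = 32.8 V × 0.005710 A = 0.1873 W

187 mW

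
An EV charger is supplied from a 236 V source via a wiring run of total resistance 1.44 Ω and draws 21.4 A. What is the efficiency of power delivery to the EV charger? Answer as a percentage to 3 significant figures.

86.9 %

The wiring run carries the full 21.4 A.
P_line = I² R_line = (21.40)² × 1.44 = 659.5 W
P_source = V I = 236 × 21.40 = 5050 W; P_load = 4391 W
η = P_load / P_source = 4391 / 5050 = 0.8694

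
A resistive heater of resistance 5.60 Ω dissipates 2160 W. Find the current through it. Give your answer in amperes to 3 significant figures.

19.6 A

Rearranging the power relation for the two known quantities gives I = √(P / R).
I = √(2160 / 5.60) = 19.64 A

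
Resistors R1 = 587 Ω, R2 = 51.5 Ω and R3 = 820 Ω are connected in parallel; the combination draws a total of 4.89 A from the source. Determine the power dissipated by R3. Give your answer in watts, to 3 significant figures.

The branches share the same voltage, but only the total current is given — find V from the equivalent resistance first.
1/R_eq = 1/587 + 1/51.5 + 1/820 ⇒ R_eq = 44.76 Ω
V = I_total × R_eq = 4.890 × 44.76 = 218.9 V
P_R3 = V² / R3 = (218.9)² / 820 = 58.43 W

58.4 W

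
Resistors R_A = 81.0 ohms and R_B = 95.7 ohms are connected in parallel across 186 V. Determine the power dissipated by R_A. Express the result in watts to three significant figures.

Each parallel branch sees the full supply voltage, so P = V²/R applies directly to the target branch.
P_R_A = V² / R_A = (186)² / 81.0 Ω = 427.1 W

427 W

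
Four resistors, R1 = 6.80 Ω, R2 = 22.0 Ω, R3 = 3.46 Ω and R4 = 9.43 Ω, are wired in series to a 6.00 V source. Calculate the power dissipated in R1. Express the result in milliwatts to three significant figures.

The current is common to all series resistors; compute it, then apply P = I²R for the target.
R_total = 6.80 + 22.0 + 3.46 + 9.43 = 41.69 Ω
I = V / R_total = 6.00 / 41.69 = 0.1439 A
P_R1 = I² × R1 = (0.1439)² × 6.80 = 0.1408 W

141 mW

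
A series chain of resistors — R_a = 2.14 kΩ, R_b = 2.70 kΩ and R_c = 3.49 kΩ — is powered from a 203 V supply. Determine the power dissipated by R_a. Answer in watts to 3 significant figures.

Series elements share the same current, so find I first, then use P = I²R.
R_total = (2.14 + 2.70 + 3.49) kΩ = 8330 Ω
I = V / R_total = 203 / 8330 = 0.02437 A
P_R_a = I² × R_a = (0.02437)² × 2140 = 1.271 W

1.27 W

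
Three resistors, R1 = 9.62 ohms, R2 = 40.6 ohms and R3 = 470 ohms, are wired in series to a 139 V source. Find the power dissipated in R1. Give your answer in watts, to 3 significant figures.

0.687 W

In a series string the same current flows through every resistor — find that current, then P = I²R for the one we want.
R_total = 9.62 + 40.6 + 470 = 520.2 Ω
I = V / R_total = 139 / 520.2 = 0.2672 A
P_R1 = I² × R1 = (0.2672)² × 9.62 = 0.6868 W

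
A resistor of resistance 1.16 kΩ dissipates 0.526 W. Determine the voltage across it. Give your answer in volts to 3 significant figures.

24.7 V

Inverting the appropriate power form: V = √(P R).
V = √(0.526 × 1160) = 24.70 V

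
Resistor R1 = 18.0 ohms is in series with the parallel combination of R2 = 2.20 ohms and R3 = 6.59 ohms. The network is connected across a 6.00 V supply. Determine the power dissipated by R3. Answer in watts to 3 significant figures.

Replace R2 and R3 with their parallel equivalent so the circuit becomes R1 in series with R_p.
R_p = (2.20×6.59)/(2.20+6.59) = 1.649 Ω
R_total = 18.0 + 1.649 = 19.65 Ω
I = V / R_total = 6.00 / 19.65 = 0.3054 A
Voltage across the parallel pair: V_p = I × R_p = 0.3054 × 1.649 = 0.5036 V
R3 sees V_p directly, so P = V_p² / R3.
P_R3 = (0.5036)² / 6.59 = 0.03849 W

0.0385 W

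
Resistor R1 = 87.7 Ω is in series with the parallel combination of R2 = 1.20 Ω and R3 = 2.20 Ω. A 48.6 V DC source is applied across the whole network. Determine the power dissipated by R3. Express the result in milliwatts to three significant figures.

Reduce the parallel pair to R_p first; the network is then a simple series string.
R_p = (1.20×2.20)/(1.20+2.20) = 0.7765 Ω
R_total = 87.7 + 0.7765 = 88.48 Ω
I = V / R_total = 48.6 / 88.48 = 0.5493 A
Voltage across the parallel pair: V_p = I × R_p = 0.5493 × 0.7765 = 0.4265 V
R3 sees V_p directly, so P = V_p² / R3.
P_R3 = (0.4265)² / 2.20 = 0.08269 W

82.7 mW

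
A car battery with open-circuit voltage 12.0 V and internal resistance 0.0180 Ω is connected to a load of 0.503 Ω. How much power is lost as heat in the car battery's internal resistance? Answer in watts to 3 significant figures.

Internal loss is I²r, with I set by the total series resistance r+R.
I = ε / (r + R) = 12.0 / (0.0180 + 0.503) = 23.03 A
P_int = I² r = (23.03)² × 0.0180 = 9.549 W

9.55 W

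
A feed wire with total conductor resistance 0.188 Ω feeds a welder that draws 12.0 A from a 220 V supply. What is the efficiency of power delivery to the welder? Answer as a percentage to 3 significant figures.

The feed wire carries the full 12.0 A.
P_line = I² R_line = (12.00)² × 0.188 = 27.07 W
P_source = V I = 220 × 12.00 = 2640 W; P_load = 2613 W
η = P_load / P_source = 2613 / 2640 = 0.9897

99.0 %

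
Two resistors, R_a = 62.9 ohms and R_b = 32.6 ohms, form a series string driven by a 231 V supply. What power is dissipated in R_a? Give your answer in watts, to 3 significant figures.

In a series string the same current flows through every resistor — find that current, then P = I²R for the one we want.
R_total = 62.9 + 32.6 = 95.50 Ω
I = V / R_total = 231 / 95.50 = 2.419 A
P_R_a = I² × R_a = (2.419)² × 62.9 = 368.0 W

368 W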